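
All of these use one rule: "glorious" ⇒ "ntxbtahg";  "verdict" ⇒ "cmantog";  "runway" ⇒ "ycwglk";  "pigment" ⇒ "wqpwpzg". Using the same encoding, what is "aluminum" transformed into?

htdwtzha

In glorious: g→n is +7, l→t is +8, o→x is +9, r→b is +10 — the shift increases by 1 each position. Each letter shifts forward by (position + 7), i.e. 7, 8, 9, … — the shift grows by one for each successive letter.
On aluminum: a+7=h, l+8=t, u+9=d, m+10=w, i+11=t, n+12=z, u+13=h, m+14=a.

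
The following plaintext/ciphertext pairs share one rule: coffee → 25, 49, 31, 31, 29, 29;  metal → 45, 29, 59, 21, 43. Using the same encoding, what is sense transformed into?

57, 29, 47, 57, 29

c(#3)→25 and o(#15)→49: differences scale by 2, so n = 2·pos + 19. The formula is n = 2×(alphabet index, a=1) + 19.
Applying it to sense: s=19→57, e=5→29, n=14→47, s=19→57, e=5→29.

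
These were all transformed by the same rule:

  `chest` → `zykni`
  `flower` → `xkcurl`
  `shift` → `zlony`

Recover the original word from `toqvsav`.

The output letters match the input read backwards, each shifted +6: chest reversed is tsehc. The word is reversed, then every letter is shifted forward by 6.
Decoding toqvsav: shift back: t−6=n, o−6=i, q−6=k, v−6=p, s−6=m, a−6=u, v−6=p → nikpmup; then reverse → pumpkin.

pumpkin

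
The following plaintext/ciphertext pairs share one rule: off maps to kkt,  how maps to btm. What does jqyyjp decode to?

The output letters match the input read backwards, each shifted +5: off reversed is ffo. Two steps: reverse the string, then apply a Caesar shift of +5.
Decoding jqyyjp: shift back: j−5=e, q−5=l, y−5=t, y−5=t, j−5=e, p−5=k → elttek; then reverse → kettle.

kettle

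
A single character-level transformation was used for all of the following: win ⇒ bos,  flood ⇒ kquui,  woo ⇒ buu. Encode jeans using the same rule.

The shift depends on letter class: consonant w→b is +5, but vowel i→o is +6. The rule splits by letter class: vowels +6, consonants +5.
Applying it to jeans: j(cons)+5=o, e(vowel)+6=k, a(vowel)+6=g, n(cons)+5=s, s(cons)+5=x.

okgsx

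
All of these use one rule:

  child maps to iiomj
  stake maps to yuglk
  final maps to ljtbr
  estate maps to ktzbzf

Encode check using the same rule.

iikdq

A repeating key of period 2 is used — shifts +6, +1 over and over.
Applying it to check: c+6=i, h+1=i, e+6=k, c+1=d, k+6=q.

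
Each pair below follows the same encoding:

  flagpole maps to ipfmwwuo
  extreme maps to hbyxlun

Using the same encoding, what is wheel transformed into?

zljks

In flagpole: f→i is +3, l→p is +4, a→f is +5, g→m is +6 — the shift increases by 1 each position. Letter i (0-indexed) is shifted by i+3, so successive shifts are 3, 4, 5, ….
Applying it to wheel: w+3=z, h+4=l, e+5=j, e+6=k, l+7=s.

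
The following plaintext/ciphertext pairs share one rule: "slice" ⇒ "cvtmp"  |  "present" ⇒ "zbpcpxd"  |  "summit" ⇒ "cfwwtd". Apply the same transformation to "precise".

The shift depends on letter class: consonant s→c is +10, but vowel i→t is +11. The rule splits by letter class: vowels +11, consonants +10.
Applying it to precise: p(cons)+10=z, r(cons)+10=b, e(vowel)+11=p, c(cons)+10=m, i(vowel)+11=t, s(cons)+10=c, e(vowel)+11=p.

zbpmtcp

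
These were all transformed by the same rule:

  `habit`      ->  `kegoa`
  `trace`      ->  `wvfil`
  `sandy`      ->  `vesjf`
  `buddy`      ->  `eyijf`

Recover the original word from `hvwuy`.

error

In habit: h→k is +3, a→e is +4, b→g is +5, i→o is +6 — the shift increases by 1 each position. Each letter shifts forward by (position + 3), i.e. 3, 4, 5, … — the shift grows by one for each successive letter.
Decoding hvwuy: h−3=e, v−4=r, w−5=r, u−6=o, y−7=r.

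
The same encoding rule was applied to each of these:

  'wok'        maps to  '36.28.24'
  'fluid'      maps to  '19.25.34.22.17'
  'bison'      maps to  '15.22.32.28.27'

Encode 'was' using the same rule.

36.14.32

w is letter #23 and maps to 36: an offset of 13. Each letter is replaced by its alphabet position (a=1..z=26) + 13.
For was: w=23→36, a=1→14, s=19→32.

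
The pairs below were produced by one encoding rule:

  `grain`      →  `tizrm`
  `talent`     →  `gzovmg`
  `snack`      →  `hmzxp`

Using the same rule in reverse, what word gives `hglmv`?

Each pair mirrors across the alphabet (g↔t, r↔i, a↔z): positions sum to 25. Each letter is replaced by its mirror in the alphabet: a↔z, b↔y, c↔x, and so on (the Atbash cipher).
Undoing it on hglmv: h↔s, g↔t, l↔o, m↔n, v↔e.

stone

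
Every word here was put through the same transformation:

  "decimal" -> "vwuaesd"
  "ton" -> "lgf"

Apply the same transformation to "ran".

jsf

Compare letters: d→v is +18, e→w is +18, c→u is +18 — a constant shift. Each letter is shifted forward by 18 in the alphabet (a Caesar shift of +18).
For ran: r+18=j, a+18=s, n+18=f.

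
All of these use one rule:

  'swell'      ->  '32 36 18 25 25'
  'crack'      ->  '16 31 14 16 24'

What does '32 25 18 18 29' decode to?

sleep

s is letter #19 and maps to 32: an offset of 13. Letters become their 1-based position plus 13 (so a→14, b→15, …).
Undoing it on 32 25 18 18 29: 32→(32−13)÷1=19=s, 25→(25−13)÷1=12=l, 18→(18−13)÷1=5=e, 18→(18−13)÷1=5=e, 29→(29−13)÷1=16=p.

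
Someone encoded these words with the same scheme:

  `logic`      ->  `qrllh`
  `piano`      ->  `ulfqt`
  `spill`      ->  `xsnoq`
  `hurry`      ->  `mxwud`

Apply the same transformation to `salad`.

Shifts by position in logic: pos 0: l→q (+5), pos 1: o→r (+3), pos 2: g→l (+5), pos 3: i→l (+3) — repeating every 2. It's a Vigenère-style cipher with numeric key [5,3]: position i shifts by key[i mod 2].
Applying it to salad: s+5=x, a+3=d, l+5=q, a+3=d, d+5=i.

xdqdi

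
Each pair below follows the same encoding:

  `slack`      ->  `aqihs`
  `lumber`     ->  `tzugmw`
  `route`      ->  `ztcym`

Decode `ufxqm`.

Shifts by position in slack: pos 0: s→a (+8), pos 1: l→q (+5), pos 2: a→i (+8), pos 3: c→h (+5) — repeating every 2. It's a Vigenère-style cipher with numeric key [8,5]: position i shifts by key[i mod 2].
Reversing it on ufxqm: u−8=m, f−5=a, x−8=p, q−5=l, m−8=e.

maple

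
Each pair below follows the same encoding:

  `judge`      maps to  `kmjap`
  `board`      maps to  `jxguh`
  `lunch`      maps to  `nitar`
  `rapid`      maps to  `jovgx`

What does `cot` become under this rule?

Read the word backwards and shift each letter +6.
For cot: reverse → toc; then shift: t+6=z, o+6=u, c+6=i.

zui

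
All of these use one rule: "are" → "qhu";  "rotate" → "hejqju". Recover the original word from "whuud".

green

Compare letters: a→q is +16, r→h is +16, e→u is +16 — a constant shift. Each letter is shifted forward by 16 in the alphabet (a Caesar shift of +16).
Undoing it on whuud: w−16=g, h−16=r, u−16=e, u−16=e, d−16=n.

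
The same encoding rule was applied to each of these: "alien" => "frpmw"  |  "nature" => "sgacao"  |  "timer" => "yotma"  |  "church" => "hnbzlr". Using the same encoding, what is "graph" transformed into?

lxhxq

The shift increases by 1 at each position, starting from +5: 5, 6, 7, ….
On graph: g+5=l, r+6=x, a+7=h, p+8=x, h+9=q.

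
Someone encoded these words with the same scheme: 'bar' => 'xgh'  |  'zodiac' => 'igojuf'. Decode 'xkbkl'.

The output letters match the input read backwards, each shifted +6: bar reversed is rab. Read the word backwards and shift each letter +6.
Reversing it on xkbkl: shift back: x−6=r, k−6=e, b−6=v, k−6=e, l−6=f → revef; then reverse → fever.

fever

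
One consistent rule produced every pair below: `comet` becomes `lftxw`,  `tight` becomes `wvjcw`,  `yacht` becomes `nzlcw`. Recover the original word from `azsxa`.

Each letter's alphabet position (a=0..z=25) is mapped through 19·x+25 mod 26 — an affine cipher.
Undoing it on azsxa: a(0)→11·(0−25)≡11=l; z(25)→11·(25−25)≡0=a; s(18)→11·(18−25)≡1=b; x(23)→11·(23−25)≡4=e; a(0)→11·(0−25)≡11=l (all mod 26).

label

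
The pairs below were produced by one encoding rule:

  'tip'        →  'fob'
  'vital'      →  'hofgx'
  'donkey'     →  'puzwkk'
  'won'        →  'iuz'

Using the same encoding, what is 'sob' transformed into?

eun

The shift depends on letter class: consonant t→f is +12, but vowel i→o is +6. Two shifts are in play — +6 for a/e/i/o/u, +12 for every other letter.
On sob: s(cons)+12=e, o(vowel)+6=u, b(cons)+12=n.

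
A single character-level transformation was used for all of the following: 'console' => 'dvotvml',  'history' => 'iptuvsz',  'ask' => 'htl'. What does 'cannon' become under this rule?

dhoovo

The shift depends on letter class: consonant c→d is +1, but vowel o→v is +7. Vowels shift forward by 7 and consonants shift forward by 1.
On cannon: c(cons)+1=d, a(vowel)+7=h, n(cons)+1=o, n(cons)+1=o, o(vowel)+7=v, n(cons)+1=o.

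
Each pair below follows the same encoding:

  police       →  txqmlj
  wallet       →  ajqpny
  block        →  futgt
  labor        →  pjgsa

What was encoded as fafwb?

brass

A repeating key of period 3 is used — shifts +4, +9, +5 over and over.
Undoing it on fafwb: f−4=b, a−9=r, f−5=a, w−4=s, b−9=s.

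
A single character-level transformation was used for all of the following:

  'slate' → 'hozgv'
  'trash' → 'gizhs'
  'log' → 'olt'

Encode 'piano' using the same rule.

Each pair mirrors across the alphabet (s↔h, l↔o, a↔z): positions sum to 25. Letters are reflected about the middle of the alphabet (position → 25−position): Atbash.
Applying it to piano: p↔k, i↔r, a↔z, n↔m, o↔l.

krzml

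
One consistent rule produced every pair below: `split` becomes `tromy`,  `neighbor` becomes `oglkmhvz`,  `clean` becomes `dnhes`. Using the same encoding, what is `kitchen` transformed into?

lkwgmku

In split: s→t is +1, p→r is +2, l→o is +3, i→m is +4 — the shift increases by 1 each position. Letter i (0-indexed) is shifted by i+1, so successive shifts are 1, 2, 3, ….
On kitchen: k+1=l, i+2=k, t+3=w, c+4=g, h+5=m, e+6=k, n+7=u.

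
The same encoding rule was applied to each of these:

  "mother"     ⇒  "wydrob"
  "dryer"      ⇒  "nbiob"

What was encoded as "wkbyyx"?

maroon

This is a Caesar cipher with shift 10.
Reversing it on wkbyyx: w−10=m, k−10=a, b−10=r, y−10=o, y−10=o, x−10=n.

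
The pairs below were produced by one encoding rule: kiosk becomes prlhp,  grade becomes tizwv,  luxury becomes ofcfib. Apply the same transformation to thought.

gslftsg

Each pair mirrors across the alphabet (k↔p, i↔r, o↔l): positions sum to 25. This is the alphabet-reversal cipher (Atbash): a becomes z, b becomes y, etc.
For thought: t↔g, h↔s, o↔l, u↔f, g↔t, h↔s, t↔g.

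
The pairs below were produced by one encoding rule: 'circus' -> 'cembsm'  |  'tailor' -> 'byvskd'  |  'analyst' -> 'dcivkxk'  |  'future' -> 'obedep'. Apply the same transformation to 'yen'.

xoi

The output letters match the input read backwards, each shifted +10: circus reversed is sucric. The word is reversed, then every letter is shifted forward by 10.
For yen: reverse → ney; then shift: n+10=x, e+10=o, y+10=i.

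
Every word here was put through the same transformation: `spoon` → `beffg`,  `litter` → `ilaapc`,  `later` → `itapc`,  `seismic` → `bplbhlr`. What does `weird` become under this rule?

This is an affine cipher: with a=0,…,z=25, each position x becomes (25x+19) mod 26.
Applying it to weird: w(22)→25·22+19≡23=x; e(4)→25·4+19≡15=p; i(8)→25·8+19≡11=l; r(17)→25·17+19≡2=c; d(3)→25·3+19≡16=q (all mod 26).

xplcq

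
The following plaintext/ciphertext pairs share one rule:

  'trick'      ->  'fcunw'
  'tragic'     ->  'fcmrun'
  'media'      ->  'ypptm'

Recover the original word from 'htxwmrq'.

Shifts by position in trick: pos 0: t→f (+12), pos 1: r→c (+11), pos 2: i→u (+12), pos 3: c→n (+11) — repeating every 2. A repeating key of period 2 is used — shifts +12, +11 over and over.
Undoing it on htxwmrq: h−12=v, t−11=i, x−12=l, w−11=l, m−12=a, r−11=g, q−12=e.

village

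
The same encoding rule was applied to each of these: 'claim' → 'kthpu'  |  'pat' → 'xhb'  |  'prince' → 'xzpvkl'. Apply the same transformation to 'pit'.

xpb

The shift depends on letter class: consonant c→k is +8, but vowel a→h is +7. The rule splits by letter class: vowels +7, consonants +8.
For pit: p(cons)+8=x, i(vowel)+7=p, t(cons)+8=b.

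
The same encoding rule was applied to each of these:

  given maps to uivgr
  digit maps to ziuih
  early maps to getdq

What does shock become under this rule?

abysw

g(6)→u(20) and i(8)→i(8) fit y≡7x+4 (mod 26); the inverse of 7 mod 26 is 15. Each letter's alphabet position (a=0..z=25) is mapped through 7·x+4 mod 26 — an affine cipher.
For shock: s(18)→7·18+4≡0=a; h(7)→7·7+4≡1=b; o(14)→7·14+4≡24=y; c(2)→7·2+4≡18=s; k(10)→7·10+4≡22=w (all mod 26).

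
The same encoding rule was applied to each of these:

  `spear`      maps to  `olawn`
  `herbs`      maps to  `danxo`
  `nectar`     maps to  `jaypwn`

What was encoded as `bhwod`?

flash

Compare letters: s→o is +22, p→l is +22, e→a is +22 — a constant shift. This is a Caesar cipher with shift 22.
Decoding bhwod: b−22=f, h−22=l, w−22=a, o−22=s, d−22=h.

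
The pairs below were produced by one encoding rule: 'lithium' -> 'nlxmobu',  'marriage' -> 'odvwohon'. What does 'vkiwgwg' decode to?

therapy

The shift increases by 1 at each position, starting from +2: 2, 3, 4, ….
Undoing it on vkiwgwg: v−2=t, k−3=h, i−4=e, w−5=r, g−6=a, w−7=p, g−8=y.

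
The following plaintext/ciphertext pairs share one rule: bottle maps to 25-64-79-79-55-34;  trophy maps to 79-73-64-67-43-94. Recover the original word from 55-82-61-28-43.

lunch

b(#2)→25 and o(#15)→64: differences scale by 3, so n = 3·pos + 19. Each letter becomes 3×(its alphabet position, a=1..z=26) + 19.
Undoing it on 55-82-61-28-43: 55→(55−19)÷3=12=l, 82→(82−19)÷3=21=u, 61→(61−19)÷3=14=n, 28→(28−19)÷3=3=c, 43→(43−19)÷3=8=h.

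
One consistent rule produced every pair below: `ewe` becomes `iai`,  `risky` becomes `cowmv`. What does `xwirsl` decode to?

Two steps: reverse the string, then apply a Caesar shift of +4.
Decoding xwirsl: shift back: x−4=t, w−4=s, i−4=e, r−4=n, s−4=o, l−4=h → tsenoh; then reverse → honest.

honest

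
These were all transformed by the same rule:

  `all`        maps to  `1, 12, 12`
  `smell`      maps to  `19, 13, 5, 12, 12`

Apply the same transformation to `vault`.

22, 1, 21, 12, 20

a is letter #1 and maps to 1: an offset of 0. Each letter is replaced by its alphabet position (a=1, b=2, …, z=26).
For vault: v=22→22, a=1→1, u=21→21, l=12→12, t=20→20.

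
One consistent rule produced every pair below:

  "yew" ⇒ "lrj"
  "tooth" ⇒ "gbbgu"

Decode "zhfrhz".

It's a constant shift of +13 (ROT13).
Decoding zhfrhz: z−13=m, h−13=u, f−13=s, r−13=e, h−13=u, z−13=m.

museum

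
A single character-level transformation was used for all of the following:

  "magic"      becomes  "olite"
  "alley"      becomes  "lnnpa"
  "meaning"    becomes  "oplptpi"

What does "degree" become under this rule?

fpitpp

The rule splits by letter class: vowels +11, consonants +2.
On degree: d(cons)+2=f, e(vowel)+11=p, g(cons)+2=i, r(cons)+2=t, e(vowel)+11=p, e(vowel)+11=p.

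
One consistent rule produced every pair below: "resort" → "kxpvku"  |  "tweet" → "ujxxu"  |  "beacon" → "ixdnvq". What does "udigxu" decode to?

tablet

r(17)→k(10) and e(4)→x(23) fit y≡5x+3 (mod 26); the inverse of 5 mod 26 is 21. This is an affine cipher: with a=0,…,z=25, each position x becomes (5x+3) mod 26.
Undoing it on udigxu: u(20)→21·(20−3)≡19=t; d(3)→21·(3−3)≡0=a; i(8)→21·(8−3)≡1=b; g(6)→21·(6−3)≡11=l; x(23)→21·(23−3)≡4=e; u(20)→21·(20−3)≡19=t (all mod 26).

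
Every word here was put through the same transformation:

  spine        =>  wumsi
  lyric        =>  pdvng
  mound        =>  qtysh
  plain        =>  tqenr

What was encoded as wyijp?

Shifts by position in spine: pos 0: s→w (+4), pos 1: p→u (+5), pos 2: i→m (+4), pos 3: n→s (+5) — repeating every 2. A repeating key of period 2 is used — shifts +4, +5 over and over.
Undoing it on wyijp: w−4=s, y−5=t, i−4=e, j−5=e, p−4=l.

steel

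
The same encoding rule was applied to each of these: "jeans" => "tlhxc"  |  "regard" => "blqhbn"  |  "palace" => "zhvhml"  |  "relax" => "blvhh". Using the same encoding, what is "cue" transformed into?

mbl

The shift depends on letter class: consonant j→t is +10, but vowel e→l is +7. The rule splits by letter class: vowels +7, consonants +10.
Applying it to cue: c(cons)+10=m, u(vowel)+7=b, e(vowel)+7=l.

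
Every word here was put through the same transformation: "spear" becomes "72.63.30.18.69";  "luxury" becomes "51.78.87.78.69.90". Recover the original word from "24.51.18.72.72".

s(#19)→72 and p(#16)→63: differences scale by 3, so n = 3·pos + 15. With a=1..z=26, the number is 3·pos + 15.
Decoding 24.51.18.72.72: 24→(24−15)÷3=3=c, 51→(51−15)÷3=12=l, 18→(18−15)÷3=1=a, 72→(72−15)÷3=19=s, 72→(72−15)÷3=19=s.

class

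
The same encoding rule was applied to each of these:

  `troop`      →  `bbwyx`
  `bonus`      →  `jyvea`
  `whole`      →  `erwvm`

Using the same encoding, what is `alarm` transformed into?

ivibu

Shifts by position in troop: pos 0: t→b (+8), pos 1: r→b (+10), pos 2: o→w (+8), pos 3: o→y (+10) — repeating every 2. It's a Vigenère-style cipher with numeric key [8,10]: position i shifts by key[i mod 2].
For alarm: a+8=i, l+10=v, a+8=i, r+10=b, m+8=u.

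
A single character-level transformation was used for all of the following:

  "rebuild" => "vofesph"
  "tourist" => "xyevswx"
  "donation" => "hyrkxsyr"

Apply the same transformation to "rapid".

vktsh

Vowels shift forward by 10 and consonants shift forward by 4.
Applying it to rapid: r(cons)+4=v, a(vowel)+10=k, p(cons)+4=t, i(vowel)+10=s, d(cons)+4=h.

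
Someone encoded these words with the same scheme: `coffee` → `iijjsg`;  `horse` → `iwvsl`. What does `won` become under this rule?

rsa

The output letters match the input read backwards, each shifted +4: coffee reversed is eeffoc. Two steps: reverse the string, then apply a Caesar shift of +4.
For won: reverse → now; then shift: n+4=r, o+4=s, w+4=a.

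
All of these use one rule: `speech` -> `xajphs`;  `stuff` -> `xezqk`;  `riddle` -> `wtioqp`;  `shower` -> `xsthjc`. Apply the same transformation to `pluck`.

uwznp

Shifts by position in speech: pos 0: s→x (+5), pos 1: p→a (+11), pos 2: e→j (+5), pos 3: e→p (+11) — repeating every 2. The shifts repeat in a cycle of length 2: positions 0,1,… shift by +5, +11, then the pattern repeats.
On pluck: p+5=u, l+11=w, u+5=z, c+11=n, k+5=p.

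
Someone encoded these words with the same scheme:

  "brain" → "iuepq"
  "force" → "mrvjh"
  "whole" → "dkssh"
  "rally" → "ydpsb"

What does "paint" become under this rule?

wdmuw

Shifts by position in brain: pos 0: b→i (+7), pos 1: r→u (+3), pos 2: a→e (+4), pos 3: i→p (+7), pos 4: n→q (+3) — repeating every 3. The shifts repeat in a cycle of length 3: positions 0,1,… shift by +7, +3, +4, then the pattern repeats.
Applying it to paint: p+7=w, a+3=d, i+4=m, n+7=u, t+3=w.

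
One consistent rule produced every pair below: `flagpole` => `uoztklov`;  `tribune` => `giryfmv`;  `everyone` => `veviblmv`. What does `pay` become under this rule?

Each letter is replaced by its mirror in the alphabet: a↔z, b↔y, c↔x, and so on (the Atbash cipher).
For pay: p↔k, a↔z, y↔b.

kzb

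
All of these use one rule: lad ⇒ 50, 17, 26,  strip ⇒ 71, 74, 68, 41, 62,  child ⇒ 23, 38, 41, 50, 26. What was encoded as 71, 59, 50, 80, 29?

The formula is n = 3×(alphabet index, a=1) + 14.
Decoding 71, 59, 50, 80, 29: 71→(71−14)÷3=19=s, 59→(59−14)÷3=15=o, 50→(50−14)÷3=12=l, 80→(80−14)÷3=22=v, 29→(29−14)÷3=5=e.

solve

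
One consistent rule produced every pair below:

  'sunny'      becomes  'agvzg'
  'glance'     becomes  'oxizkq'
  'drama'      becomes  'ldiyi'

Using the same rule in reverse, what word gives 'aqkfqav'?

Shifts by position in sunny: pos 0: s→a (+8), pos 1: u→g (+12), pos 2: n→v (+8), pos 3: n→z (+12) — repeating every 2. The shifts repeat in a cycle of length 2: positions 0,1,… shift by +8, +12, then the pattern repeats.
Undoing it on aqkfqav: a−8=s, q−12=e, k−8=c, f−12=t, q−8=i, a−12=o, v−8=n.

section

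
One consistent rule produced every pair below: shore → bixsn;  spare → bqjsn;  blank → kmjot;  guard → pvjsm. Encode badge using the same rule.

The shifts repeat in a cycle of length 2: positions 0,1,… shift by +9, +1, then the pattern repeats.
For badge: b+9=k, a+1=b, d+9=m, g+1=h, e+9=n.

kbmhn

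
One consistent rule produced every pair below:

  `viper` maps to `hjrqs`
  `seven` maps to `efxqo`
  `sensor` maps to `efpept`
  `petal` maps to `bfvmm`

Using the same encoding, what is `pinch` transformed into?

bjpoi

The shifts repeat in a cycle of length 3: positions 0,1,… shift by +12, +1, +2, then the pattern repeats.
For pinch: p+12=b, i+1=j, n+2=p, c+12=o, h+1=i.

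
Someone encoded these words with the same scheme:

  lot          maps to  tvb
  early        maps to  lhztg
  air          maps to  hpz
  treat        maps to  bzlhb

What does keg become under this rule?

slo

The shift depends on letter class: consonant l→t is +8, but vowel o→v is +7. The rule splits by letter class: vowels +7, consonants +8.
On keg: k(cons)+8=s, e(vowel)+7=l, g(cons)+8=o.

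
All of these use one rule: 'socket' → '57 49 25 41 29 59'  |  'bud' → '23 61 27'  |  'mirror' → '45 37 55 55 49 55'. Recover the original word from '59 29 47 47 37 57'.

s(#19)→57 and o(#15)→49: differences scale by 2, so n = 2·pos + 19. With a=1..z=26, the number is 2·pos + 19.
Reversing it on 59 29 47 47 37 57: 59→(59−19)÷2=20=t, 29→(29−19)÷2=5=e, 47→(47−19)÷2=14=n, 47→(47−19)÷2=14=n, 37→(37−19)÷2=9=i, 57→(57−19)÷2=19=s.

tennis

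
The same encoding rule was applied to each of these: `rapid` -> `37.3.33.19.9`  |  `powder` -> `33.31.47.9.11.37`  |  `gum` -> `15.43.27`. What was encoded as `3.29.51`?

Each letter becomes 2×(its alphabet position, a=1..z=26) + 1.
Undoing it on 3.29.51: 3→(3−1)÷2=1=a, 29→(29−1)÷2=14=n, 51→(51−1)÷2=25=y.

any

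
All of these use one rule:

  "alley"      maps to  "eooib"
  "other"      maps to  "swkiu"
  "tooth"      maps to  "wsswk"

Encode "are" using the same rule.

eui

The shift depends on letter class: consonant l→o is +3, but vowel a→e is +4. The rule splits by letter class: vowels +4, consonants +3.
Applying it to are: a(vowel)+4=e, r(cons)+3=u, e(vowel)+4=i.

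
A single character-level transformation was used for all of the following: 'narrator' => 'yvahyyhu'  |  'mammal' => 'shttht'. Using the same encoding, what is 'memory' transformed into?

Two steps: reverse the string, then apply a Caesar shift of +7.
Applying it to memory: reverse → yromem; then shift: y+7=f, r+7=y, o+7=v, m+7=t, e+7=l, m+7=t.

fyvtlt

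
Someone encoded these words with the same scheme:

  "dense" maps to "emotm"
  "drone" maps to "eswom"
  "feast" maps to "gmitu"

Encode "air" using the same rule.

Vowels shift forward by 8 and consonants shift forward by 1.
On air: a(vowel)+8=i, i(vowel)+8=q, r(cons)+1=s.

iqs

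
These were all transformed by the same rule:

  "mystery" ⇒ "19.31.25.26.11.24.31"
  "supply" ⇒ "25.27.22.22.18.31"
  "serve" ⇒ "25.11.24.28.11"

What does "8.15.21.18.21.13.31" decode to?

m is letter #13 and maps to 19: an offset of 6. The number is (letter's place in the alphabet, a=1) + 6.
Undoing it on 8.15.21.18.21.13.31: 8→(8−6)÷1=2=b, 15→(15−6)÷1=9=i, 21→(21−6)÷1=15=o, 18→(18−6)÷1=12=l, 21→(21−6)÷1=15=o, 13→(13−6)÷1=7=g, 31→(31−6)÷1=25=y.

biology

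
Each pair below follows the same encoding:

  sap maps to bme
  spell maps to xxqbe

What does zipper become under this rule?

The output letters match the input read backwards, each shifted +12: sap reversed is pas. The word is reversed, then every letter is shifted forward by 12.
On zipper: reverse → reppiz; then shift: r+12=d, e+12=q, p+12=b, p+12=b, i+12=u, z+12=l.

dqbbul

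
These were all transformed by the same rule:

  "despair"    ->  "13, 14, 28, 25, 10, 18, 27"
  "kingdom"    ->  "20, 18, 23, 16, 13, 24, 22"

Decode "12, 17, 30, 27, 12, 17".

d is letter #4 and maps to 13: an offset of 9. Letters become their 1-based position plus 9 (so a→10, b→11, …).
Decoding 12, 17, 30, 27, 12, 17: 12→(12−9)÷1=3=c, 17→(17−9)÷1=8=h, 30→(30−9)÷1=21=u, 27→(27−9)÷1=18=r, 12→(12−9)÷1=3=c, 17→(17−9)÷1=8=h.

church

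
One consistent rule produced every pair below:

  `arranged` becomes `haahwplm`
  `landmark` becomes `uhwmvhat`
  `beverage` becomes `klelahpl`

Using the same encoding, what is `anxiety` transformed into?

hwgplch

The rule splits by letter class: vowels +7, consonants +9.
Applying it to anxiety: a(vowel)+7=h, n(cons)+9=w, x(cons)+9=g, i(vowel)+7=p, e(vowel)+7=l, t(cons)+9=c, y(cons)+9=h.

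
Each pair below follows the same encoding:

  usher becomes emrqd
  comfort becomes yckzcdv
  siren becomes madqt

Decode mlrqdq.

sphere

u(20)→e(4) and s(18)→m(12) fit y≡9x+6 (mod 26); the inverse of 9 mod 26 is 3. Treating letters as 0–25, the rule is x ↦ 9x + 6 (mod 26).
Undoing it on mlrqdq: m(12)→3·(12−6)≡18=s; l(11)→3·(11−6)≡15=p; r(17)→3·(17−6)≡7=h; q(16)→3·(16−6)≡4=e; d(3)→3·(3−6)≡17=r; q(16)→3·(16−6)≡4=e (all mod 26).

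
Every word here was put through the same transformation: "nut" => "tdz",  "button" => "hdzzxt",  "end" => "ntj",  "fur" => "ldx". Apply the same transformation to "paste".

vjyzn

The shift depends on letter class: consonant n→t is +6, but vowel u→d is +9. The rule splits by letter class: vowels +9, consonants +6.
For paste: p(cons)+6=v, a(vowel)+9=j, s(cons)+6=y, t(cons)+6=z, e(vowel)+9=n.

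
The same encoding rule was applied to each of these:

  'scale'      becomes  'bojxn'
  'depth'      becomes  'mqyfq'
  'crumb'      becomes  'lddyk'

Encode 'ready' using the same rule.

Shifts by position in scale: pos 0: s→b (+9), pos 1: c→o (+12), pos 2: a→j (+9), pos 3: l→x (+12) — repeating every 2. The shifts repeat in a cycle of length 2: positions 0,1,… shift by +9, +12, then the pattern repeats.
Applying it to ready: r+9=a, e+12=q, a+9=j, d+12=p, y+9=h.

aqjph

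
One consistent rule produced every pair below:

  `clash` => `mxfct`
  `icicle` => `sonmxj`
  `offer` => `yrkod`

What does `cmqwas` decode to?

salmon

Shifts by position in clash: pos 0: c→m (+10), pos 1: l→x (+12), pos 2: a→f (+5), pos 3: s→c (+10), pos 4: h→t (+12) — repeating every 3. The shifts repeat in a cycle of length 3: positions 0,1,… shift by +10, +12, +5, then the pattern repeats.
Reversing it on cmqwas: c−10=s, m−12=a, q−5=l, w−10=m, a−12=o, s−5=n.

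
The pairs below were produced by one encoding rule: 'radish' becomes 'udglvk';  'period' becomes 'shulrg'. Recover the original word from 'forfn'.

clock

It's a constant shift of +3 (ROT3).
Decoding forfn: f−3=c, o−3=l, r−3=o, f−3=c, n−3=k.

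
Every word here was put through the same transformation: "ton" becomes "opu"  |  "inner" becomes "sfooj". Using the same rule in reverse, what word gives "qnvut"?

stump

The output letters match the input read backwards, each shifted +1: ton reversed is not. Read the word backwards and shift each letter +1.
Undoing it on qnvut: shift back: q−1=p, n−1=m, v−1=u, u−1=t, t−1=s → pmuts; then reverse → stump.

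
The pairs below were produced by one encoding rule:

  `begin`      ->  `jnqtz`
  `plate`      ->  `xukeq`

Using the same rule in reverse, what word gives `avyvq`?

smoke

Each letter shifts forward by (position + 8), i.e. 8, 9, 10, … — the shift grows by one for each successive letter.
Undoing it on avyvq: a−8=s, v−9=m, y−10=o, v−11=k, q−12=e.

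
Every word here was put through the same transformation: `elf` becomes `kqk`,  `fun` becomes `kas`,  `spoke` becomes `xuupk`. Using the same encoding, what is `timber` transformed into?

The rule splits by letter class: vowels +6, consonants +5.
On timber: t(cons)+5=y, i(vowel)+6=o, m(cons)+5=r, b(cons)+5=g, e(vowel)+6=k, r(cons)+5=w.

yorgkw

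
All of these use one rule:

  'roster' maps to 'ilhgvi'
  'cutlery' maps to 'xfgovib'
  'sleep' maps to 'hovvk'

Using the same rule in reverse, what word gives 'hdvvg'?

Each letter is replaced by its mirror in the alphabet: a↔z, b↔y, c↔x, and so on (the Atbash cipher).
Decoding hdvvg: h↔s, d↔w, v↔e, v↔e, g↔t.

sweet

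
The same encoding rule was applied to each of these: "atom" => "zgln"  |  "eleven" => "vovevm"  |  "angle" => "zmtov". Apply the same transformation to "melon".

nvolm

Each pair mirrors across the alphabet (a↔z, t↔g, o↔l): positions sum to 25. Each letter is replaced by its mirror in the alphabet: a↔z, b↔y, c↔x, and so on (the Atbash cipher).
Applying it to melon: m↔n, e↔v, l↔o, o↔l, n↔m.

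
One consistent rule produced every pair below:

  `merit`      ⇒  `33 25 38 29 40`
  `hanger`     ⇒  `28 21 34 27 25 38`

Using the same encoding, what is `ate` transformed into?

21 40 25

Each letter is replaced by its alphabet position (a=1..z=26) + 20.
On ate: a=1→21, t=20→40, e=5→25.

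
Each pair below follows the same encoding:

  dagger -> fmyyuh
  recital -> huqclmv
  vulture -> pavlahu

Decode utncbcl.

Treating letters as 0–25, the rule is x ↦ 15x + 12 (mod 26).
Decoding utncbcl: u(20)→7·(20−12)≡4=e; t(19)→7·(19−12)≡23=x; n(13)→7·(13−12)≡7=h; c(2)→7·(2−12)≡8=i; b(1)→7·(1−12)≡1=b; c(2)→7·(2−12)≡8=i; l(11)→7·(11−12)≡19=t (all mod 26).

exhibit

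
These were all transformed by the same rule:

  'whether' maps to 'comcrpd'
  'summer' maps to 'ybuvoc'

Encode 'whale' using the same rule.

In whether: w→c is +6, h→o is +7, e→m is +8, t→c is +9 — the shift increases by 1 each position. The shift increases by 1 at each position, starting from +6: 6, 7, 8, ….
For whale: w+6=c, h+7=o, a+8=i, l+9=u, e+10=o.

coiuo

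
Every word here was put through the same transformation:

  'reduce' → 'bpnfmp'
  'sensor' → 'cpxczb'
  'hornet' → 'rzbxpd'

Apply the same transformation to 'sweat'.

Two shifts are in play — +11 for a/e/i/o/u, +10 for every other letter.
For sweat: s(cons)+10=c, w(cons)+10=g, e(vowel)+11=p, a(vowel)+11=l, t(cons)+10=d.

cgpld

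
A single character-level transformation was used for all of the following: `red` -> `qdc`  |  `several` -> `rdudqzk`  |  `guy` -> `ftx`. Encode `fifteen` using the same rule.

ehesddm

Compare letters: r→q is +25, e→d is +25, d→c is +25 — a constant shift. It's a constant shift of +25 (ROT25).
Applying it to fifteen: f+25=e, i+25=h, f+25=e, t+25=s, e+25=d, e+25=d, n+25=m.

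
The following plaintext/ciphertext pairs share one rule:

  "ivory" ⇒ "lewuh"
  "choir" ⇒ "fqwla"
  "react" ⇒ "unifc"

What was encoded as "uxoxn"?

rogue

Shifts by position in ivory: pos 0: i→l (+3), pos 1: v→e (+9), pos 2: o→w (+8), pos 3: r→u (+3), pos 4: y→h (+9) — repeating every 3. A repeating key of period 3 is used — shifts +3, +9, +8 over and over.
Undoing it on uxoxn: u−3=r, x−9=o, o−8=g, x−3=u, n−9=e.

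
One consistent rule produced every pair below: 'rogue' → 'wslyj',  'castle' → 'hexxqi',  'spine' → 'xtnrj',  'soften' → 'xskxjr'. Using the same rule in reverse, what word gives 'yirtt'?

tempo

The shifts repeat in a cycle of length 2: positions 0,1,… shift by +5, +4, then the pattern repeats.
Undoing it on yirtt: y−5=t, i−4=e, r−5=m, t−4=p, t−5=o.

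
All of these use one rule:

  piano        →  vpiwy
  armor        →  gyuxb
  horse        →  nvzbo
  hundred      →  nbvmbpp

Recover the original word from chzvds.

Each letter shifts forward by (position + 6), i.e. 6, 7, 8, … — the shift grows by one for each successive letter.
Undoing it on chzvds: c−6=w, h−7=a, z−8=r, v−9=m, d−10=t, s−11=h.

warmth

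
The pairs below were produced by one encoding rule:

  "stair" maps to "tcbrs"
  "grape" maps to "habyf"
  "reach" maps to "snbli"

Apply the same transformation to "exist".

fgjbu

Shifts by position in stair: pos 0: s→t (+1), pos 1: t→c (+9), pos 2: a→b (+1), pos 3: i→r (+9) — repeating every 2. It's a Vigenère-style cipher with numeric key [1,9]: position i shifts by key[i mod 2].
Applying it to exist: e+1=f, x+9=g, i+1=j, s+9=b, t+1=u.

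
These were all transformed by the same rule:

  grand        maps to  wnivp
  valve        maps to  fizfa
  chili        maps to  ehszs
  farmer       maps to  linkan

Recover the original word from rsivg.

g(6)→w(22) and r(17)→n(13) fit y≡11x+8 (mod 26); the inverse of 11 mod 26 is 19. This is an affine cipher: with a=0,…,z=25, each position x becomes (11x+8) mod 26.
Undoing it on rsivg: r(17)→19·(17−8)≡15=p; s(18)→19·(18−8)≡8=i; i(8)→19·(8−8)≡0=a; v(21)→19·(21−8)≡13=n; g(6)→19·(6−8)≡14=o (all mod 26).

piano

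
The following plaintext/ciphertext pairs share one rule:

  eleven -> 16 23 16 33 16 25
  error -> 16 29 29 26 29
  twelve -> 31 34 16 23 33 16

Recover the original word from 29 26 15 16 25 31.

rodent

e is letter #5 and maps to 16: an offset of 11. The number is (letter's place in the alphabet, a=1) + 11.
Undoing it on 29 26 15 16 25 31: 29→(29−11)÷1=18=r, 26→(26−11)÷1=15=o, 15→(15−11)÷1=4=d, 16→(16−11)÷1=5=e, 25→(25−11)÷1=14=n, 31→(31−11)÷1=20=t.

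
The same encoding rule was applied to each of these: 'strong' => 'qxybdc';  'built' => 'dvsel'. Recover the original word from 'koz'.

The output letters match the input read backwards, each shifted +10: strong reversed is gnorts. The word is reversed, then every letter is shifted forward by 10.
Reversing it on koz: shift back: k−10=a, o−10=e, z−10=p → aep; then reverse → pea.

pea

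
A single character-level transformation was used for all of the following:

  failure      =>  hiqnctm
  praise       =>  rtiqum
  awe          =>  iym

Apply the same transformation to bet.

The shift depends on letter class: consonant f→h is +2, but vowel a→i is +8. The rule splits by letter class: vowels +8, consonants +2.
For bet: b(cons)+2=d, e(vowel)+8=m, t(cons)+2=v.

dmv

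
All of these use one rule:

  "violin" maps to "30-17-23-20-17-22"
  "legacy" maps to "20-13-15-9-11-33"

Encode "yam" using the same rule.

v is letter #22 and maps to 30: an offset of 8. Letters become their 1-based position plus 8 (so a→9, b→10, …).
Applying it to yam: y=25→33, a=1→9, m=13→21.

33-9-21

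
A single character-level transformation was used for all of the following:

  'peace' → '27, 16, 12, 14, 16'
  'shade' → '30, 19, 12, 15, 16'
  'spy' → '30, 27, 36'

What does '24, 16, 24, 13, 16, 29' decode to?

The number is (letter's place in the alphabet, a=1) + 11.
Reversing it on 24, 16, 24, 13, 16, 29: 24→(24−11)÷1=13=m, 16→(16−11)÷1=5=e, 24→(24−11)÷1=13=m, 13→(13−11)÷1=2=b, 16→(16−11)÷1=5=e, 29→(29−11)÷1=18=r.

member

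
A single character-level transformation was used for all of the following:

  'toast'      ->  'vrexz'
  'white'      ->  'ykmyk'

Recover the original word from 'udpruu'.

salmon

The shift increases by 1 at each position, starting from +2: 2, 3, 4, ….
Decoding udpruu: u−2=s, d−3=a, p−4=l, r−5=m, u−6=o, u−7=n.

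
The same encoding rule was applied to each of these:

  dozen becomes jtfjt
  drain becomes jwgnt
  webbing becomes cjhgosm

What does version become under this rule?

Shifts by position in dozen: pos 0: d→j (+6), pos 1: o→t (+5), pos 2: z→f (+6), pos 3: e→j (+5) — repeating every 2. A repeating key of period 2 is used — shifts +6, +5 over and over.
On version: v+6=b, e+5=j, r+6=x, s+5=x, i+6=o, o+5=t, n+6=t.

bjxxott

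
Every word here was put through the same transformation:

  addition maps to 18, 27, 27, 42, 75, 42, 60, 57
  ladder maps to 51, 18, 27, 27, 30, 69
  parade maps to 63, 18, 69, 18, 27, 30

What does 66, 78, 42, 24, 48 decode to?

Each letter becomes 3×(its alphabet position, a=1..z=26) + 15.
Decoding 66, 78, 42, 24, 48: 66→(66−15)÷3=17=q, 78→(78−15)÷3=21=u, 42→(42−15)÷3=9=i, 24→(24−15)÷3=3=c, 48→(48−15)÷3=11=k.

quick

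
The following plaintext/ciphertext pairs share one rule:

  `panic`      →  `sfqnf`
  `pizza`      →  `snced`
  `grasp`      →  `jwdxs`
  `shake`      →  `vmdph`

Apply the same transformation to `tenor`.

The shifts repeat in a cycle of length 2: positions 0,1,… shift by +3, +5, then the pattern repeats.
Applying it to tenor: t+3=w, e+5=j, n+3=q, o+5=t, r+3=u.

wjqtu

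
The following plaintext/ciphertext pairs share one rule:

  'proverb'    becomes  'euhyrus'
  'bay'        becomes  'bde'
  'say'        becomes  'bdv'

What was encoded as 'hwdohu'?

relate

The output letters match the input read backwards, each shifted +3: proverb reversed is brevorp. Two steps: reverse the string, then apply a Caesar shift of +3.
Reversing it on hwdohu: shift back: h−3=e, w−3=t, d−3=a, o−3=l, h−3=e, u−3=r → etaler; then reverse → relate.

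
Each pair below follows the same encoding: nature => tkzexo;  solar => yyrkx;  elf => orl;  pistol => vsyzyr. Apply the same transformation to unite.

The rule splits by letter class: vowels +10, consonants +6.
On unite: u(vowel)+10=e, n(cons)+6=t, i(vowel)+10=s, t(cons)+6=z, e(vowel)+10=o.

etszo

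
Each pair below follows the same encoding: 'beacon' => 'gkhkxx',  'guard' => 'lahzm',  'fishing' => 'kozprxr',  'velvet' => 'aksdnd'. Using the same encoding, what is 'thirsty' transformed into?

ynpzbdj

In beacon: b→g is +5, e→k is +6, a→h is +7, c→k is +8 — the shift increases by 1 each position. The shift increases by 1 at each position, starting from +5: 5, 6, 7, ….
On thirsty: t+5=y, h+6=n, i+7=p, r+8=z, s+9=b, t+10=d, y+11=j.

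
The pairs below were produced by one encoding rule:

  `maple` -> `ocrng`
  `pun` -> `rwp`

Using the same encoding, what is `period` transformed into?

rgtkqf

This is a Caesar cipher with shift 2.
On period: p+2=r, e+2=g, r+2=t, i+2=k, o+2=q, d+2=f.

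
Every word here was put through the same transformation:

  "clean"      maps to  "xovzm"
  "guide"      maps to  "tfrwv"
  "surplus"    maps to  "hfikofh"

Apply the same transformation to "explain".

Each pair mirrors across the alphabet (c↔x, l↔o, e↔v): positions sum to 25. Each letter is replaced by its mirror in the alphabet: a↔z, b↔y, c↔x, and so on (the Atbash cipher).
On explain: e↔v, x↔c, p↔k, l↔o, a↔z, i↔r, n↔m.

vckozrm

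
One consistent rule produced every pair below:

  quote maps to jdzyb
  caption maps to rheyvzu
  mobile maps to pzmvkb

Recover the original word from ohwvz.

radio

Each letter's alphabet position (a=0..z=25) is mapped through 5·x+7 mod 26 — an affine cipher.
Reversing it on ohwvz: o(14)→21·(14−7)≡17=r; h(7)→21·(7−7)≡0=a; w(22)→21·(22−7)≡3=d; v(21)→21·(21−7)≡8=i; z(25)→21·(25−7)≡14=o (all mod 26).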